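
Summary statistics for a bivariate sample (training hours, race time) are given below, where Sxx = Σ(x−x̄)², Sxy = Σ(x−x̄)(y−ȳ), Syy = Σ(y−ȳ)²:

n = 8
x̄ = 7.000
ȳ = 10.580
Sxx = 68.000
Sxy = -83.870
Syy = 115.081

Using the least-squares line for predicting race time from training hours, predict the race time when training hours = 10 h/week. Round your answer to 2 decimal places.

6.88

b = Sxy/Sxx = -83.87/68 = -1.233382
a = ȳ − b·x̄ = 10.58 − (-1.233382)·7 = 19.213676
ŷ(10) = a + b·10 = 19.213676 + (-1.233382)·10 = 6.879853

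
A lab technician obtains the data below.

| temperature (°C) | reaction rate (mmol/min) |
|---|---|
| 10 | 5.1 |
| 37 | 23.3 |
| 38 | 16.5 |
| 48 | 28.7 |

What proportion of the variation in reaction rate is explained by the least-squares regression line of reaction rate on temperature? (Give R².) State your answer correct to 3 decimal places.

n = 4, Σx = 133, Σy = 73.6, Σxy = 2917.7, Σx² = 5217, Σy² = 1664.84
Sxx = Σx² − (Σx)²/n = 5217 − 4422.25 = 794.75
Sxy = Σxy − (Σx)(Σy)/n = 2917.7 − 2447.2 = 470.5
Syy = Σy² − (Σy)²/n = 1664.84 − 1354.24 = 310.6
R² = Sxy²/(Sxx·Syy) = (470.5)²/(794.75·310.6) = 0.896783

0.897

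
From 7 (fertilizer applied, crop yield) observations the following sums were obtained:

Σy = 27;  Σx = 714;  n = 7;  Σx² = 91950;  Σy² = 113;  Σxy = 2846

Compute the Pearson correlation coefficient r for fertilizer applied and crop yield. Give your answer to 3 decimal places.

0.224

Sxx = Σx² − (Σx)²/n = 91950 − 72828 = 19122
Sxy = Σxy − (Σx)(Σy)/n = 2846 − 2754 = 92
Syy = Σy² − (Σy)²/n = 113 − 104.142857 = 8.857143
r = Sxy/√(Sxx·Syy) = 92/√(169366.285714) = 92/411.541354 = 0.223550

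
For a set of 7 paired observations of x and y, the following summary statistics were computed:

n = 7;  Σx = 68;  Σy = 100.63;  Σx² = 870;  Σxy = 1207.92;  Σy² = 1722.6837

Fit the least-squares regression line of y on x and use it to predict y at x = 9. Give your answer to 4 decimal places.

Sxx = Σx² − (Σx)²/n = 870 − 660.571429 = 209.428571
Sxy = Σxy − (Σx)(Σy)/n = 1207.92 − 977.548571 = 230.371429
b = Sxy/Sxx = 230.371429/209.428571 = 1.1
a = ȳ − b·x̄ = 14.375714 − 1.1·9.714286 = 3.69
ŷ(9) = a + b·9 = 3.69 + 1.1·9 = 13.59

13.5900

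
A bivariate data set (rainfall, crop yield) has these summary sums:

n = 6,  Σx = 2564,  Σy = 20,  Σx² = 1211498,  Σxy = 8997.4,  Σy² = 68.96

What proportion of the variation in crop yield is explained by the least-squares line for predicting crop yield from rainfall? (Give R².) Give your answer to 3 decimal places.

Sxx = Σx² − (Σx)²/n = 1211498 − 1095682.666667 = 115815.333333
Sxy = Σxy − (Σx)(Σy)/n = 8997.4 − 8546.666667 = 450.733333
Syy = Σy² − (Σy)²/n = 68.96 − 66.666667 = 2.293333
R² = Sxy²/(Sxx·Syy) = (450.733333)²/(115815.333333·2.293333) = 0.764903

0.765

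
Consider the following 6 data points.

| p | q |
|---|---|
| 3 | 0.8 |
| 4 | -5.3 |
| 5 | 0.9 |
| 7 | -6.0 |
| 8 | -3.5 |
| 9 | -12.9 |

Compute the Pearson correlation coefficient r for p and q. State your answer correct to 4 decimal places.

n = 6, Σx = 36, Σy = -26, Σxy = -200.4, Σx² = 244, Σy² = 244.2
Sxx = Σx² − (Σx)²/n = 244 − 216 = 28
Sxy = Σxy − (Σx)(Σy)/n = -200.4 − (-156) = -44.4
Syy = Σy² − (Σy)²/n = 244.2 − 112.666667 = 131.533333
r = Sxy/√(Sxx·Syy) = -44.4/√(3682.933333) = -44.4/60.687176 = -0.731621

-0.7316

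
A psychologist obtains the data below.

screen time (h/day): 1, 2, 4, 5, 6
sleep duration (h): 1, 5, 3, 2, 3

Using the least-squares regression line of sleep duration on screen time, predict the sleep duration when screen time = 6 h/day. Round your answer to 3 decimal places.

2.884

n = 5, Σx = 18, Σy = 14, Σxy = 51, Σx² = 82
Sxx = Σx² − (Σx)²/n = 82 − 64.8 = 17.2
Sxy = Σxy − (Σx)(Σy)/n = 51 − 50.4 = 0.6
b = Sxy/Sxx = 0.6/17.2 = 0.034884
a = ȳ − b·x̄ = 2.8 − 0.034884·3.6 = 2.674419
ŷ(6) = a + b·6 = 2.674419 + 0.034884·6 = 2.883721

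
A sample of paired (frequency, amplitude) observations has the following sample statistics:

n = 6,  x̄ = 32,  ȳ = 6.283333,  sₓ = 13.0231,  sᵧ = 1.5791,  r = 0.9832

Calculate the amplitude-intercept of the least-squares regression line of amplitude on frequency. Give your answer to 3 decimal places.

2.468

b = r · sᵧ/sₓ = 0.9832 · 1.5791/13.0231 = 0.119217
a = ȳ − b·x̄ = 6.283333 − 0.119217·32 = 2.468398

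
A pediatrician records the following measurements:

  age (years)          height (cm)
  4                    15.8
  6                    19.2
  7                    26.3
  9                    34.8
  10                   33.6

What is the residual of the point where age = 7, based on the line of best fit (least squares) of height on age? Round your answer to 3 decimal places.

n = 5, Σx = 36, Σy = 129.7, Σxy = 1011.7, Σx² = 282
Sxx = Σx² − (Σx)²/n = 282 − 259.2 = 22.8
Sxy = Σxy − (Σx)(Σy)/n = 1011.7 − 933.84 = 77.86
b = Sxy/Sxx = 77.86/22.8 = 3.414912
a = ȳ − b·x̄ = 25.94 − 3.414912·7.2 = 1.352632
ŷ(7) = 1.352632 + 3.414912·7 = 25.257018
residual = y − ŷ = 26.3 − 25.257018 = 1.042982

1.043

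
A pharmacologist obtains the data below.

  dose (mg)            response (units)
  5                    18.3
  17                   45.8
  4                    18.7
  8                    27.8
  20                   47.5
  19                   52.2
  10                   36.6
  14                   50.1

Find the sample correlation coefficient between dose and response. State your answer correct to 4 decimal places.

0.9412

n = 8, Σx = 97, Σy = 297, Σxy = 4176.5, Σx² = 1451, Σy² = 12385.72
Sxx = Σx² − (Σx)²/n = 1451 − 1176.125 = 274.875
Sxy = Σxy − (Σx)(Σy)/n = 4176.5 − 3601.125 = 575.375
Syy = Σy² − (Σy)²/n = 12385.72 − 11026.125 = 1359.595
r = Sxy/√(Sxx·Syy) = 575.375/√(373718.675625) = 575.375/611.325344 = 0.941193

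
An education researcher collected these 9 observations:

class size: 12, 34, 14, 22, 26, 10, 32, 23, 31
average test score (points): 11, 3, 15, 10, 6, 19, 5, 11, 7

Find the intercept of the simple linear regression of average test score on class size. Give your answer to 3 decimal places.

21.316

n = 9, Σx = 204, Σy = 87, Σxy = 1640, Σx² = 5270
Sxx = Σx² − (Σx)²/n = 5270 − 4624 = 646
Sxy = Σxy − (Σx)(Σy)/n = 1640 − 1972 = -332
b = Sxy/Sxx = -332/646 = -0.513932
a = ȳ − b·x̄ = 9.666667 − (-0.513932)·22.666667 = 21.315789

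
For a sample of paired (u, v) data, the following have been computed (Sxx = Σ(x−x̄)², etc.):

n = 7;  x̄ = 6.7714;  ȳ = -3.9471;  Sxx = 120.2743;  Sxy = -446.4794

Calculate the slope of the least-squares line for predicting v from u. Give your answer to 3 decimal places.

b = Sxy/Sxx = -446.4794/120.2743 = -3.712176

-3.712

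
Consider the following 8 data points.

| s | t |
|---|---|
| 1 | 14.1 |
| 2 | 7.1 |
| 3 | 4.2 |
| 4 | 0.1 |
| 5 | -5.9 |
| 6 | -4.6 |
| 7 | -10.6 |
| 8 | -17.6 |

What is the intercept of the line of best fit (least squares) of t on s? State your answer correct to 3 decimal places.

16.714

n = 8, Σx = 36, Σy = -13.2, Σxy = -230.8, Σx² = 204
Sxx = Σx² − (Σx)²/n = 204 − 162 = 42
Sxy = Σxy − (Σx)(Σy)/n = -230.8 − (-59.4) = -171.4
b = Sxy/Sxx = -171.4/42 = -4.080952
a = ȳ − b·x̄ = -1.65 − (-4.080952)·4.5 = 16.714286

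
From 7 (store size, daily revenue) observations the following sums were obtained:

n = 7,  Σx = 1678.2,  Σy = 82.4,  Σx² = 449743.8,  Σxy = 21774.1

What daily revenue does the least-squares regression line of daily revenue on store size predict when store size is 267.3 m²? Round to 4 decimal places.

12.9452

Sxx = Σx² − (Σx)²/n = 449743.8 − 402336.462857 = 47407.337143
Sxy = Σxy − (Σx)(Σy)/n = 21774.1 − 19754.811429 = 2019.288571
b = Sxy/Sxx = 2019.288571/47407.337143 = 0.042594
a = ȳ − b·x̄ = 11.771429 − 0.042594·239.742857 = 1.559718
ŷ(267.3) = a + b·267.3 = 1.559718 + 0.042594·267.3 = 12.945209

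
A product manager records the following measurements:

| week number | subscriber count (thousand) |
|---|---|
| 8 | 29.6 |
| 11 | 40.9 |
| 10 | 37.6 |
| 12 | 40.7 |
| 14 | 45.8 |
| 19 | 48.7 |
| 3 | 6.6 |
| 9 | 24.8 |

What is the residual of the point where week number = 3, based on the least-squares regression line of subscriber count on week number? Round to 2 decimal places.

n = 8, Σx = 86, Σy = 274.7, Σxy = 3360.6, Σx² = 1076
Sxx = Σx² − (Σx)²/n = 1076 − 924.5 = 151.5
Sxy = Σxy − (Σx)(Σy)/n = 3360.6 − 2953.025 = 407.575
b = Sxy/Sxx = 407.575/151.5 = 2.690264
a = ȳ − b·x̄ = 34.3375 − 2.690264·10.75 = 5.417162
ŷ(3) = 5.417162 + 2.690264·3 = 13.487954
residual = y − ŷ = 6.6 − 13.487954 = -6.887954

-6.89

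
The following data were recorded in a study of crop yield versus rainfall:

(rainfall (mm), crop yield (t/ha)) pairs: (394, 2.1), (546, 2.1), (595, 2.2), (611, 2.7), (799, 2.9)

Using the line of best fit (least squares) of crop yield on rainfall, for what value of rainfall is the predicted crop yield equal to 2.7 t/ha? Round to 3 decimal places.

n = 5, Σx = 2945, Σy = 12, Σxy = 7249.8, Σx² = 1819099
Sxx = Σx² − (Σx)²/n = 1819099 − 1734605 = 84494
Sxy = Σxy − (Σx)(Σy)/n = 7249.8 − 7068 = 181.8
b = Sxy/Sxx = 181.8/84494 = 0.002152
a = ȳ − b·x̄ = 2.4 − 0.002152·589 = 1.132689
Set a + b·x = 2.7: x = (2.7 − 1.132689) / 0.002152 = 728.429043

728.429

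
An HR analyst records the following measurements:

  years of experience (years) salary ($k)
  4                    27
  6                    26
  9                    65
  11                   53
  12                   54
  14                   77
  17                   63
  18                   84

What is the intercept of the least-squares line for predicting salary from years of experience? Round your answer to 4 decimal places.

14.1905

n = 8, Σx = 91, Σy = 449, Σxy = 5741, Σx² = 1207
Sxx = Σx² − (Σx)²/n = 1207 − 1035.125 = 171.875
Sxy = Σxy − (Σx)(Σy)/n = 5741 − 5107.375 = 633.625
b = Sxy/Sxx = 633.625/171.875 = 3.686545
a = ȳ − b·x̄ = 56.125 − 3.686545·11.375 = 14.190545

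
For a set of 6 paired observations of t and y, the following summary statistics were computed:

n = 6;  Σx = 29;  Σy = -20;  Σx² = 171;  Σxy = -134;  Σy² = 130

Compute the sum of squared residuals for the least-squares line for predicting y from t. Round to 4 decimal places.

Sxx = Σx² − (Σx)²/n = 171 − 140.166667 = 30.833333
Sxy = Σxy − (Σx)(Σy)/n = -134 − (-96.666667) = -37.333333
Syy = Σy² − (Σy)²/n = 130 − 66.666667 = 63.333333
b = Sxy/Sxx = -37.333333/30.833333 = -1.210811
SSE = Syy − b·Sxy = 63.333333 − (-1.210811)·(-37.333333) = 18.129730

18.1297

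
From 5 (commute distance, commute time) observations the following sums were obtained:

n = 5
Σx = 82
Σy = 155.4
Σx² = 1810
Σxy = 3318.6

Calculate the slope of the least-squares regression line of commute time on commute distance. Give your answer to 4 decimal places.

Sxx = Σx² − (Σx)²/n = 1810 − 1344.8 = 465.2
Sxy = Σxy − (Σx)(Σy)/n = 3318.6 − 2548.56 = 770.04
b = Sxy/Sxx = 770.04/465.2 = 1.655288

1.6553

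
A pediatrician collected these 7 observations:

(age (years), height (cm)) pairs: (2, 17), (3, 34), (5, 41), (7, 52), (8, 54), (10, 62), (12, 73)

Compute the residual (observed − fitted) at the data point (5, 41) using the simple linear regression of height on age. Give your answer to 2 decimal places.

2.00

n = 7, Σx = 47, Σy = 333, Σxy = 2633, Σx² = 395
Sxx = Σx² − (Σx)²/n = 395 − 315.571429 = 79.428571
Sxy = Σxy − (Σx)(Σy)/n = 2633 − 2235.857143 = 397.142857
b = Sxy/Sxx = 397.142857/79.428571 = 5
a = ȳ − b·x̄ = 47.571429 − 5·6.714286 = 14
ŷ(5) = 14 + 5·5 = 39
residual = y − ŷ = 41 − 39 = 2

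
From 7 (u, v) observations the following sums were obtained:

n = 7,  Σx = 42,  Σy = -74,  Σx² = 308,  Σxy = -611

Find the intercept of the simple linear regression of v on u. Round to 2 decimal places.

Sxx = Σx² − (Σx)²/n = 308 − 252 = 56
Sxy = Σxy − (Σx)(Σy)/n = -611 − (-444) = -167
b = Sxy/Sxx = -167/56 = -2.982143
a = ȳ − b·x̄ = -10.571429 − (-2.982143)·6 = 7.321429

7.32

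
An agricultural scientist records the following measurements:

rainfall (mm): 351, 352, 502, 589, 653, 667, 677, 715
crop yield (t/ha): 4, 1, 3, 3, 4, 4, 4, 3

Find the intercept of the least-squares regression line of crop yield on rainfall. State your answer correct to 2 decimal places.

n = 8, Σx = 4506, Σy = 26, Σxy = 15162, Σx² = 2686882
Sxx = Σx² − (Σx)²/n = 2686882 − 2538004.5 = 148877.5
Sxy = Σxy − (Σx)(Σy)/n = 15162 − 14644.5 = 517.5
b = Sxy/Sxx = 517.5/148877.5 = 0.003476
a = ȳ − b·x̄ = 3.25 − 0.003476·563.25 = 1.292136

1.29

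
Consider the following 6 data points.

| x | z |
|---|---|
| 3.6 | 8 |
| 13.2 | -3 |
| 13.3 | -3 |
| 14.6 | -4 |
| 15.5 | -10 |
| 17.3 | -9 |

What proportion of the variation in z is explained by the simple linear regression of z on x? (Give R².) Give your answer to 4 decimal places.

0.9277

n = 6, Σx = 77.5, Σy = -21, Σxy = -419.8, Σx² = 1116.79, Σy² = 279
Sxx = Σx² − (Σx)²/n = 1116.79 − 1001.041667 = 115.748333
Sxy = Σxy − (Σx)(Σy)/n = -419.8 − (-271.25) = -148.55
Syy = Σy² − (Σy)²/n = 279 − 73.5 = 205.5
R² = Sxy²/(Sxx·Syy) = (-148.55)²/(115.748333·205.5) = 0.927724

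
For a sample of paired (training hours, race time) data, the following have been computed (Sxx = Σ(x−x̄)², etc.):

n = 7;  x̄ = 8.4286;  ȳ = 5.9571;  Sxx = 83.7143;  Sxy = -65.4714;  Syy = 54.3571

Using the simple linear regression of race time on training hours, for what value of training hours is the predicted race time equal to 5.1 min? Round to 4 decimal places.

9.5245

b = Sxy/Sxx = -65.4714/83.7143 = -0.782081
a = ȳ − b·x̄ = 5.9571 − (-0.782081)·8.4286 = 12.548952
Set a + b·x = 5.1: x = (5.1 − 12.548952) / (-0.782081) = 9.524522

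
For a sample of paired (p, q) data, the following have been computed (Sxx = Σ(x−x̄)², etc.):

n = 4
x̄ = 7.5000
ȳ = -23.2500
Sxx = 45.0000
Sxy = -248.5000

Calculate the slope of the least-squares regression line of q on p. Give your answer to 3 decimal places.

-5.522

b = Sxy/Sxx = -248.5/45 = -5.522222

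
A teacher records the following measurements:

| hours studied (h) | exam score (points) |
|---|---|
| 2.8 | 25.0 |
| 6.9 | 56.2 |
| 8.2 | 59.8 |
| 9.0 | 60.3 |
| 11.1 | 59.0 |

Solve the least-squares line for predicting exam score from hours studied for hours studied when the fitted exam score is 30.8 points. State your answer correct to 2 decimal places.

2.76

n = 5, Σx = 38, Σy = 260.3, Σxy = 2145.74, Σx² = 326.9
Sxx = Σx² − (Σx)²/n = 326.9 − 288.8 = 38.1
Sxy = Σxy − (Σx)(Σy)/n = 2145.74 − 1978.28 = 167.46
b = Sxy/Sxx = 167.46/38.1 = 4.395276
a = ȳ − b·x̄ = 52.06 − 4.395276·7.6 = 18.655906
Set a + b·x = 30.8: x = (30.8 − 18.655906) / 4.395276 = 2.762988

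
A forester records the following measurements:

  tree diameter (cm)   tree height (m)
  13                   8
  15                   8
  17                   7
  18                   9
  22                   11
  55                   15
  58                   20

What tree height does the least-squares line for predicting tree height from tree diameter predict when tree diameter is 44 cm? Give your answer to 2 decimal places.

14.77

n = 7, Σx = 198, Σy = 78, Σxy = 2732, Σx² = 7880
Sxx = Σx² − (Σx)²/n = 7880 − 5600.571429 = 2279.428571
Sxy = Σxy − (Σx)(Σy)/n = 2732 − 2206.285714 = 525.714286
b = Sxy/Sxx = 525.714286/2279.428571 = 0.230634
a = ȳ − b·x̄ = 11.142857 − 0.230634·28.285714 = 4.619203
ŷ(44) = a + b·44 = 4.619203 + 0.230634·44 = 14.767110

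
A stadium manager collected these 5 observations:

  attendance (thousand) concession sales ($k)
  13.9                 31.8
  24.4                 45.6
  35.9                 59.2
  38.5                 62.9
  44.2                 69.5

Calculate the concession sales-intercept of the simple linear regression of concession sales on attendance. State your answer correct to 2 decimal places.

14.84

n = 5, Σx = 156.9, Σy = 269, Σxy = 9173.49, Σx² = 5513.27
Sxx = Σx² − (Σx)²/n = 5513.27 − 4923.522 = 589.748
Sxy = Σxy − (Σx)(Σy)/n = 9173.49 − 8441.22 = 732.27
b = Sxy/Sxx = 732.27/589.748 = 1.241666
a = ȳ − b·x̄ = 53.8 − 1.241666·31.38 = 14.836523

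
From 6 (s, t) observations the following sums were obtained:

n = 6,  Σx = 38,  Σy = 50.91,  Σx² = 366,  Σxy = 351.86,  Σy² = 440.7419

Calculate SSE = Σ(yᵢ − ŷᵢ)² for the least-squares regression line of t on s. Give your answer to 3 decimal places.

1.860

Sxx = Σx² − (Σx)²/n = 366 − 240.666667 = 125.333333
Sxy = Σxy − (Σx)(Σy)/n = 351.86 − 322.43 = 29.43
Syy = Σy² − (Σy)²/n = 440.7419 − 431.97135 = 8.77055
b = Sxy/Sxx = 29.43/125.333333 = 0.234814
SSE = Syy − b·Sxy = 8.77055 − 0.234814·29.43 = 1.859979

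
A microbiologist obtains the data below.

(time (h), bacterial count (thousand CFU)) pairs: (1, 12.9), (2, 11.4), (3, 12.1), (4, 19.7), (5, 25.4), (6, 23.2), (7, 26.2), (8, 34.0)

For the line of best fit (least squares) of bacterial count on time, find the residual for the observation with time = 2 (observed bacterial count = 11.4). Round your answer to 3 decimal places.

n = 8, Σx = 36, Σy = 164.9, Σxy = 872.4, Σx² = 204
Sxx = Σx² − (Σx)²/n = 204 − 162 = 42
Sxy = Σxy − (Σx)(Σy)/n = 872.4 − 742.05 = 130.35
b = Sxy/Sxx = 130.35/42 = 3.103571
a = ȳ − b·x̄ = 20.6125 − 3.103571·4.5 = 6.646429
ŷ(2) = 6.646429 + 3.103571·2 = 12.853571
residual = y − ŷ = 11.4 − 12.853571 = -1.453571

-1.454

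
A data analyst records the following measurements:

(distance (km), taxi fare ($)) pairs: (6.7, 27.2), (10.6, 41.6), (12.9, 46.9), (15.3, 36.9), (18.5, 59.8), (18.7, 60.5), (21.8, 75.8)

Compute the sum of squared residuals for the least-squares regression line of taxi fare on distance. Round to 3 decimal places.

n = 7, Σx = 104.5, Σy = 348.7, Σxy = 5682.87, Σx² = 1724.93, Σy² = 19013.55
Sxx = Σx² − (Σx)²/n = 1724.93 − 1560.035714 = 164.894286
Sxy = Σxy − (Σx)(Σy)/n = 5682.87 − 5205.592857 = 477.277143
Syy = Σy² − (Σy)²/n = 19013.55 − 17370.241429 = 1643.308571
b = Sxy/Sxx = 477.277143/164.894286 = 2.894443
SSE = Syy − b·Sxy = 1643.308571 − 2.894443·477.277143 = 261.856994

261.857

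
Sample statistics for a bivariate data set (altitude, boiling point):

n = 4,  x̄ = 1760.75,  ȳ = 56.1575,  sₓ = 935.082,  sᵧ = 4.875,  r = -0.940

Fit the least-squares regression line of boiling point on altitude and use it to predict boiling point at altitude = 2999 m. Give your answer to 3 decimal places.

b = r · sᵧ/sₓ = -0.94 · 4.875/935.082 = -0.004901
a = ȳ − b·x̄ = 56.1575 − (-0.004901)·1760.75 = 64.786301
ŷ(2999) = a + b·2999 = 64.786301 + (-0.004901)·2999 = 50.089283

50.089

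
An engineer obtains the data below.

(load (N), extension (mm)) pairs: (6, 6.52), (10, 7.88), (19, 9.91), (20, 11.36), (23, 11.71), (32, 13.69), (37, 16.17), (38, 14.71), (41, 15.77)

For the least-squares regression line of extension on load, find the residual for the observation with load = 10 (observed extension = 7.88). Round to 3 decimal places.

-0.044

n = 9, Σx = 226, Σy = 107.72, Σxy = 3044.66, Σx² = 6944
Sxx = Σx² − (Σx)²/n = 6944 − 5675.111111 = 1268.888889
Sxy = Σxy − (Σx)(Σy)/n = 3044.66 − 2704.968889 = 339.691111
b = Sxy/Sxx = 339.691111/1268.888889 = 0.267708
a = ȳ − b·x̄ = 11.968889 − 0.267708·25.111111 = 5.246455
ŷ(10) = 5.246455 + 0.267708·10 = 7.923531
residual = y − ŷ = 7.88 − 7.923531 = -0.043531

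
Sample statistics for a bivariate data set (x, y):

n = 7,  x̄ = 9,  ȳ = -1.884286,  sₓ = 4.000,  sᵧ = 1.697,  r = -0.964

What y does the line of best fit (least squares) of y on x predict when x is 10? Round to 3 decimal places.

b = r · sᵧ/sₓ = -0.964 · 1.697/4 = -0.408977
a = ȳ − b·x̄ = -1.884286 − (-0.408977)·9 = 1.796507
ŷ(10) = a + b·10 = 1.796507 + (-0.408977)·10 = -2.293263

-2.293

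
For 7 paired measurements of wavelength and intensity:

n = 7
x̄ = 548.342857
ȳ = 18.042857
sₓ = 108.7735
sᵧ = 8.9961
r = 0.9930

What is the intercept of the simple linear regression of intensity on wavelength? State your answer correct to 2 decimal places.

b = r · sᵧ/sₓ = 0.993 · 8.9961/108.7735 = 0.082126
a = ȳ − b·x̄ = 18.042857 − 0.082126·548.342857 = -26.990322

-26.99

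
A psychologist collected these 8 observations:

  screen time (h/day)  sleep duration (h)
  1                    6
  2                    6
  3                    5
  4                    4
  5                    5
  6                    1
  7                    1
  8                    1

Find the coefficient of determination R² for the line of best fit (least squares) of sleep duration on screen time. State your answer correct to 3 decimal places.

n = 8, Σx = 36, Σy = 29, Σxy = 95, Σx² = 204, Σy² = 141
Sxx = Σx² − (Σx)²/n = 204 − 162 = 42
Sxy = Σxy − (Σx)(Σy)/n = 95 − 130.5 = -35.5
Syy = Σy² − (Σy)²/n = 141 − 105.125 = 35.875
R² = Sxy²/(Sxx·Syy) = (-35.5)²/(42·35.875) = 0.836403

0.836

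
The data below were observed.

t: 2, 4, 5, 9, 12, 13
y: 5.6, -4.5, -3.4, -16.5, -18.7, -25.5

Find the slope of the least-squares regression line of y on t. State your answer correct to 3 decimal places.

n = 6, Σx = 45, Σy = -63, Σxy = -728.2, Σx² = 439
Sxx = Σx² − (Σx)²/n = 439 − 337.5 = 101.5
Sxy = Σxy − (Σx)(Σy)/n = -728.2 − (-472.5) = -255.7
b = Sxy/Sxx = -255.7/101.5 = -2.519212

-2.519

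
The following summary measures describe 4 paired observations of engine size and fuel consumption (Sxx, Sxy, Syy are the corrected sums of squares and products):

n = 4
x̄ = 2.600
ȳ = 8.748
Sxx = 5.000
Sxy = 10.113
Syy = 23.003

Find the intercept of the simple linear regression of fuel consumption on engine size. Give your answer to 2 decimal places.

3.49

b = Sxy/Sxx = 10.113/5 = 2.0226
a = ȳ − b·x̄ = 8.748 − 2.0226·2.6 = 3.48924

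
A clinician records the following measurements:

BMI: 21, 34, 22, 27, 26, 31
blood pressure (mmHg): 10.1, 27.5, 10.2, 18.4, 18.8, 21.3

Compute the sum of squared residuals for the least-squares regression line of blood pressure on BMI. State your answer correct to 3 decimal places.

n = 6, Σx = 161, Σy = 106.3, Σxy = 3017.4, Σx² = 4447, Σy² = 2107.99
Sxx = Σx² − (Σx)²/n = 4447 − 4320.166667 = 126.833333
Sxy = Σxy − (Σx)(Σy)/n = 3017.4 − 2852.383333 = 165.016667
Syy = Σy² − (Σy)²/n = 2107.99 − 1883.281667 = 224.708333
b = Sxy/Sxx = 165.016667/126.833333 = 1.301051
SSE = Syy − b·Sxy = 224.708333 − 1.301051·165.016667 = 10.013193

10.013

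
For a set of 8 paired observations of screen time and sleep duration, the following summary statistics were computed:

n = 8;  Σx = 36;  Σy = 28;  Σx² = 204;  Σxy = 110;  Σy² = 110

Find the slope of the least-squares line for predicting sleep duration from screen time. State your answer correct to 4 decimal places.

-0.3810

Sxx = Σx² − (Σx)²/n = 204 − 162 = 42
Sxy = Σxy − (Σx)(Σy)/n = 110 − 126 = -16
b = Sxy/Sxx = -16/42 = -0.380952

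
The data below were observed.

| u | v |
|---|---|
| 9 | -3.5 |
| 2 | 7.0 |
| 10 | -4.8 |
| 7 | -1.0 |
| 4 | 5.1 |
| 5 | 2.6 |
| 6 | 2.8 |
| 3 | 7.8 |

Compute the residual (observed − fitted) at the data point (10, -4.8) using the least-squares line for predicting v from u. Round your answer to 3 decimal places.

0.161

n = 8, Σx = 46, Σy = 16, Σxy = 1.1, Σx² = 320
Sxx = Σx² − (Σx)²/n = 320 − 264.5 = 55.5
Sxy = Σxy − (Σx)(Σy)/n = 1.1 − 92 = -90.9
b = Sxy/Sxx = -90.9/55.5 = -1.637838
a = ȳ − b·x̄ = 2 − (-1.637838)·5.75 = 11.417568
ŷ(10) = 11.417568 + (-1.637838)·10 = -4.960811
residual = y − ŷ = -4.8 − (-4.960811) = 0.160811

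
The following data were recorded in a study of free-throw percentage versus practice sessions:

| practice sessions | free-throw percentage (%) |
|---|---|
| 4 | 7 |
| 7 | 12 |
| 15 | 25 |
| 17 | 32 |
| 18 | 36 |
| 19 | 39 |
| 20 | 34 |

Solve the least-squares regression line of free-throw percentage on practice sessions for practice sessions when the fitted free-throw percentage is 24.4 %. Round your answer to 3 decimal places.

n = 7, Σx = 100, Σy = 185, Σxy = 3100, Σx² = 1664
Sxx = Σx² − (Σx)²/n = 1664 − 1428.571429 = 235.428571
Sxy = Σxy − (Σx)(Σy)/n = 3100 − 2642.857143 = 457.142857
b = Sxy/Sxx = 457.142857/235.428571 = 1.941748
a = ȳ − b·x̄ = 26.428571 − 1.941748·14.285714 = -1.310680
Set a + b·x = 24.4: x = (24.4 − (-1.310680)) / 1.941748 = 13.241

13.241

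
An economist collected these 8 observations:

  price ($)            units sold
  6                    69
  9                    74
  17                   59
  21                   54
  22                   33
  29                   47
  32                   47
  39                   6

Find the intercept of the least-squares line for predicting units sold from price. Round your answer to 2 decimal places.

n = 8, Σx = 175, Σy = 389, Σxy = 7044, Σx² = 4717
Sxx = Σx² − (Σx)²/n = 4717 − 3828.125 = 888.875
Sxy = Σxy − (Σx)(Σy)/n = 7044 − 8509.375 = -1465.375
b = Sxy/Sxx = -1465.375/888.875 = -1.648573
a = ȳ − b·x̄ = 48.625 − (-1.648573)·21.875 = 84.687526

84.69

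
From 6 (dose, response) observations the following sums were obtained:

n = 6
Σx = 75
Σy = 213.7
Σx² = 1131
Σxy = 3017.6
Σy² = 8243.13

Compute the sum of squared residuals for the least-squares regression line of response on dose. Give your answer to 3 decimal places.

Sxx = Σx² − (Σx)²/n = 1131 − 937.5 = 193.5
Sxy = Σxy − (Σx)(Σy)/n = 3017.6 − 2671.25 = 346.35
Syy = Σy² − (Σy)²/n = 8243.13 − 7611.281667 = 631.848333
b = Sxy/Sxx = 346.35/193.5 = 1.789922
SSE = Syy − b·Sxy = 631.848333 − 1.789922·346.35 = 11.908682

11.909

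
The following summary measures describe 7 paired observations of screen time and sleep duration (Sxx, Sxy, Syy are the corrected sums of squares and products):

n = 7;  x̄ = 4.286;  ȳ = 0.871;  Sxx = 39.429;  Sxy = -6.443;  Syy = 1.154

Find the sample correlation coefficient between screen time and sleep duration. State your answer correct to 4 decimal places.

-0.9552

r = Sxy/√(Sxx·Syy) = -6.443/√(45.501066) = -6.443/6.745448 = -0.955163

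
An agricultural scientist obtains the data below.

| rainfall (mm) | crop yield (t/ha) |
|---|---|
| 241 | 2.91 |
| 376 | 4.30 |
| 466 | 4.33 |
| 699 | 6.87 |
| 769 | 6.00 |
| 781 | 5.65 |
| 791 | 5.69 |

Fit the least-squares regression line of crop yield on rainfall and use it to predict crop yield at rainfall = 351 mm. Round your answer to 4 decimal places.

3.8467

n = 7, Σx = 4123, Σy = 35.75, Σxy = 22665.46, Σx² = 2732217
Sxx = Σx² − (Σx)²/n = 2732217 − 2428447 = 303770
Sxy = Σxy − (Σx)(Σy)/n = 22665.46 − 21056.75 = 1608.71
b = Sxy/Sxx = 1608.71/303770 = 0.005296
a = ȳ − b·x̄ = 5.107143 − 0.005296·589 = 1.987907
ŷ(351) = a + b·351 = 1.987907 + 0.005296·351 = 3.846739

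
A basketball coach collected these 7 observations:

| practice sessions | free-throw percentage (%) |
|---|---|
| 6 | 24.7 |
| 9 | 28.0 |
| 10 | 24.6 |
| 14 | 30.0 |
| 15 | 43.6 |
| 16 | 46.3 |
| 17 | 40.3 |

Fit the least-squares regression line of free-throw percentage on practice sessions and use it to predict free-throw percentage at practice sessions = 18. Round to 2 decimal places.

n = 7, Σx = 87, Σy = 237.5, Σxy = 3146.1, Σx² = 1183
Sxx = Σx² − (Σx)²/n = 1183 − 1081.285714 = 101.714286
Sxy = Σxy − (Σx)(Σy)/n = 3146.1 − 2951.785714 = 194.314286
b = Sxy/Sxx = 194.314286/101.714286 = 1.910393
a = ȳ − b·x̄ = 33.928571 − 1.910393·12.428571 = 10.185112
ŷ(18) = a + b·18 = 10.185112 + 1.910393·18 = 44.572191

44.57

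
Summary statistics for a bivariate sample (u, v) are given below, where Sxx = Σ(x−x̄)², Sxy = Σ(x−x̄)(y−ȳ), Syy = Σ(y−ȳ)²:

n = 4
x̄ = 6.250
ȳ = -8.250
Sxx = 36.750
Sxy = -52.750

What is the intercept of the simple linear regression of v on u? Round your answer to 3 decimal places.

0.721

b = Sxy/Sxx = -52.75/36.75 = -1.435374
a = ȳ − b·x̄ = -8.25 − (-1.435374)·6.25 = 0.721088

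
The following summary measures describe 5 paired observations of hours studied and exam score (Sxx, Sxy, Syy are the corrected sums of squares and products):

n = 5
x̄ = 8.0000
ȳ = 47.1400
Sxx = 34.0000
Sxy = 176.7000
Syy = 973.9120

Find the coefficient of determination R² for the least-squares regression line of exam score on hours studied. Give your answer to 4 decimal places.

0.9429

R² = Sxy²/(Sxx·Syy) = (176.7)²/(34·973.912) = 0.942919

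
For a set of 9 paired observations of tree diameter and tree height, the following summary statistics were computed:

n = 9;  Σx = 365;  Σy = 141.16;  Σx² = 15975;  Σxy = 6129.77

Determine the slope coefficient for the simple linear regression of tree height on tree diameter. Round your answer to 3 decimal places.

0.345

Sxx = Σx² − (Σx)²/n = 15975 − 14802.777778 = 1172.222222
Sxy = Σxy − (Σx)(Σy)/n = 6129.77 − 5724.822222 = 404.947778
b = Sxy/Sxx = 404.947778/1172.222222 = 0.345453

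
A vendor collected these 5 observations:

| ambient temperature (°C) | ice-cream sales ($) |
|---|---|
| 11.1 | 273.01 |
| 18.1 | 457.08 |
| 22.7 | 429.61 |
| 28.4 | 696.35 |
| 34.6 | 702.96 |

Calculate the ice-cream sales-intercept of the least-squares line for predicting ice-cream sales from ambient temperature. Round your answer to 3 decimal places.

68.954

n = 5, Σx = 114.9, Σy = 2559.01, Σxy = 65154.462, Σx² = 2969.83
Sxx = Σx² − (Σx)²/n = 2969.83 − 2640.402 = 329.428
Sxy = Σxy − (Σx)(Σy)/n = 65154.462 − 58806.0498 = 6348.4122
b = Sxy/Sxx = 6348.4122/329.428 = 19.271016
a = ȳ − b·x̄ = 511.802 − 19.271016·22.98 = 68.954056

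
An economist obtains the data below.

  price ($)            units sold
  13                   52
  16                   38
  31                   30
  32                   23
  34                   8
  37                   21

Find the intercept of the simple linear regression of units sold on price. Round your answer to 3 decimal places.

64.776

n = 6, Σx = 163, Σy = 172, Σxy = 3999, Σx² = 4935
Sxx = Σx² − (Σx)²/n = 4935 − 4428.166667 = 506.833333
Sxy = Σxy − (Σx)(Σy)/n = 3999 − 4672.666667 = -673.666667
b = Sxy/Sxx = -673.666667/506.833333 = -1.329168
a = ȳ − b·x̄ = 28.666667 − (-1.329168)·27.166667 = 64.775732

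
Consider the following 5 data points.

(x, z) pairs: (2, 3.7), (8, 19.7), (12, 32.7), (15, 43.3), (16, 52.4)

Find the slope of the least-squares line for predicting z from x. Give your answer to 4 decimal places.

3.3248

n = 5, Σx = 53, Σy = 151.8, Σxy = 2045.3, Σx² = 693
Sxx = Σx² − (Σx)²/n = 693 − 561.8 = 131.2
Sxy = Σxy − (Σx)(Σy)/n = 2045.3 − 1609.08 = 436.22
b = Sxy/Sxx = 436.22/131.2 = 3.324848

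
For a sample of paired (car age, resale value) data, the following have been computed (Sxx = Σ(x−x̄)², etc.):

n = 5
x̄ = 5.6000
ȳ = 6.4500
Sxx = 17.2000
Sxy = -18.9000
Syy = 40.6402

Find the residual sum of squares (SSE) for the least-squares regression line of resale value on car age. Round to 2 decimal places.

b = Sxy/Sxx = -18.9/17.2 = -1.098837
SSE = Syy − b·Sxy = 40.6402 − (-1.098837)·(-18.9) = 19.872177

19.87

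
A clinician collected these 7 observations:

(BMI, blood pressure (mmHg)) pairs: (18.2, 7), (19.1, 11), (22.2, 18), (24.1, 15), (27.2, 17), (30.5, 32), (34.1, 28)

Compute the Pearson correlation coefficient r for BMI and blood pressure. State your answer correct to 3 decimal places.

n = 7, Σx = 175.4, Σy = 128, Σxy = 3491.8, Σx² = 4602.6, Σy² = 2816
Sxx = Σx² − (Σx)²/n = 4602.6 − 4395.022857 = 207.577143
Sxy = Σxy − (Σx)(Σy)/n = 3491.8 − 3207.314286 = 284.485714
Syy = Σy² − (Σy)²/n = 2816 − 2340.571429 = 475.428571
r = Sxy/√(Sxx·Syy) = 284.485714/√(98688.104490) = 284.485714/314.146629 = 0.905583

0.906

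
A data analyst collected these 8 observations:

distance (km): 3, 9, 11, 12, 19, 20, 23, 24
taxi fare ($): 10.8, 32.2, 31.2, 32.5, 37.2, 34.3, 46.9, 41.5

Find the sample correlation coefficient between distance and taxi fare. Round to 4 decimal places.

n = 8, Σx = 121, Σy = 266.6, Σxy = 4522.9, Σx² = 2221, Σy² = 9665.36
Sxx = Σx² − (Σx)²/n = 2221 − 1830.125 = 390.875
Sxy = Σxy − (Σx)(Σy)/n = 4522.9 − 4032.325 = 490.575
Syy = Σy² − (Σy)²/n = 9665.36 − 8884.445 = 780.915
r = Sxy/√(Sxx·Syy) = 490.575/√(305240.150625) = 490.575/552.485430 = 0.887942

0.8879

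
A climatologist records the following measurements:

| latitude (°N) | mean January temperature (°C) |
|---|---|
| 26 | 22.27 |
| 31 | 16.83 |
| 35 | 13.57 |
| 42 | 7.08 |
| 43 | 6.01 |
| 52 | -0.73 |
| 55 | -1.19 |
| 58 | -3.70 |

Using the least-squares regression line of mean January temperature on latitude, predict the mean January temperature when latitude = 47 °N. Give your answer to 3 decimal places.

n = 8, Σx = 342, Σy = 60.14, Σxy = 1813.48, Σx² = 15568
Sxx = Σx² − (Σx)²/n = 15568 − 14620.5 = 947.5
Sxy = Σxy − (Σx)(Σy)/n = 1813.48 − 2570.985 = -757.505
b = Sxy/Sxx = -757.505/947.5 = -0.799478
a = ȳ − b·x̄ = 7.5175 − (-0.799478)·42.75 = 41.695166
ŷ(47) = a + b·47 = 41.695166 + (-0.799478)·47 = 4.119720

4.120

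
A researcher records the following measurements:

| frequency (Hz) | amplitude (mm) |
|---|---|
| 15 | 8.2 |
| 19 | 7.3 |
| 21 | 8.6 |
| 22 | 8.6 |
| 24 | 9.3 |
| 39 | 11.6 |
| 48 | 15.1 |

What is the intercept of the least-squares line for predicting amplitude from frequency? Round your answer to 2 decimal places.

n = 7, Σx = 188, Σy = 68.7, Σxy = 2031.9, Σx² = 5912
Sxx = Σx² − (Σx)²/n = 5912 − 5049.142857 = 862.857143
Sxy = Σxy − (Σx)(Σy)/n = 2031.9 − 1845.085714 = 186.814286
b = Sxy/Sxx = 186.814286/862.857143 = 0.216507
a = ȳ − b·x̄ = 9.814286 − 0.216507·26.857143 = 3.999536

4.00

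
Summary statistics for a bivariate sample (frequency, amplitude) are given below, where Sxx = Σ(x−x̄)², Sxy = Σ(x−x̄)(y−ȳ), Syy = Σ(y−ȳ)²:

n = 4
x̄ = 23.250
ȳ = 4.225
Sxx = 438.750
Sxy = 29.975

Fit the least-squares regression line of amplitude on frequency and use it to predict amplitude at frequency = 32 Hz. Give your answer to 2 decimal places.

b = Sxy/Sxx = 29.975/438.75 = 0.068319
a = ȳ − b·x̄ = 4.225 − 0.068319·23.25 = 2.636581
ŷ(32) = a + b·32 = 2.636581 + 0.068319·32 = 4.822792

4.82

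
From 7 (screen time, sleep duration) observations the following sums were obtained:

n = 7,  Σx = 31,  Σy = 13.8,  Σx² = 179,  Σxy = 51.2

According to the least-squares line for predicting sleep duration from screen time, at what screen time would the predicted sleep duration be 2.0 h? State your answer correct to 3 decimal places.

Sxx = Σx² − (Σx)²/n = 179 − 137.285714 = 41.714286
Sxy = Σxy − (Σx)(Σy)/n = 51.2 − 61.114286 = -9.914286
b = Sxy/Sxx = -9.914286/41.714286 = -0.237671
a = ȳ − b·x̄ = 1.971429 − (-0.237671)·4.428571 = 3.023973
Set a + b·x = 2.0: x = (2.0 − 3.023973) / (-0.237671) = 4.308357

4.308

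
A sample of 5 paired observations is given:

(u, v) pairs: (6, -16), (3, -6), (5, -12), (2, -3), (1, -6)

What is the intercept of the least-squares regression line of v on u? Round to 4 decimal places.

-0.7326

n = 5, Σx = 17, Σy = -43, Σxy = -186, Σx² = 75
Sxx = Σx² − (Σx)²/n = 75 − 57.8 = 17.2
Sxy = Σxy − (Σx)(Σy)/n = -186 − (-146.2) = -39.8
b = Sxy/Sxx = -39.8/17.2 = -2.313953
a = ȳ − b·x̄ = -8.6 − (-2.313953)·3.4 = -0.732558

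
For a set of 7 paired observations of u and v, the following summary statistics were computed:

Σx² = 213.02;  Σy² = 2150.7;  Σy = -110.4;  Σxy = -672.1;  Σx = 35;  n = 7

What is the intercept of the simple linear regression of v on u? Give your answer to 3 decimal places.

0.023

Sxx = Σx² − (Σx)²/n = 213.02 − 175 = 38.02
Sxy = Σxy − (Σx)(Σy)/n = -672.1 − (-552) = -120.1
b = Sxy/Sxx = -120.1/38.02 = -3.158864
a = ȳ − b·x̄ = -15.771429 − (-3.158864)·5 = 0.022890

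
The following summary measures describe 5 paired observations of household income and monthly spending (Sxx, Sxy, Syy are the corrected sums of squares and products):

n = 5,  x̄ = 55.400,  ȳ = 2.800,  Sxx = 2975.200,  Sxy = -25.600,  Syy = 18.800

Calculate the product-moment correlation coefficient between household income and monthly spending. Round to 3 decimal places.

-0.108

r = Sxy/√(Sxx·Syy) = -25.6/√(55933.76) = -25.6/236.503192 = -0.108244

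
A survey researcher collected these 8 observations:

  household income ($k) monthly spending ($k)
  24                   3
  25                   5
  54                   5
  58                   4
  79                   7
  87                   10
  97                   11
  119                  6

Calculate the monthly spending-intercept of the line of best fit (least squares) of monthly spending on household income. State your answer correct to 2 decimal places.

n = 8, Σx = 543, Σy = 51, Σxy = 3903, Σx² = 44861
Sxx = Σx² − (Σx)²/n = 44861 − 36856.125 = 8004.875
Sxy = Σxy − (Σx)(Σy)/n = 3903 − 3461.625 = 441.375
b = Sxy/Sxx = 441.375/8004.875 = 0.055138
a = ȳ − b·x̄ = 6.375 − 0.055138·67.875 = 2.632490

2.63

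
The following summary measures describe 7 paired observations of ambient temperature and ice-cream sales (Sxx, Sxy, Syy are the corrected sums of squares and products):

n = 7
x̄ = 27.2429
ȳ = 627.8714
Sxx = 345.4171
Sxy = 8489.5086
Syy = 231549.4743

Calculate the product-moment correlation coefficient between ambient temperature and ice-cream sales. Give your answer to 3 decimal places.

r = Sxy/√(Sxx·Syy) = 8489.5086/√(79981147.919231) = 8489.5086/8943.217985 = 0.949268

0.949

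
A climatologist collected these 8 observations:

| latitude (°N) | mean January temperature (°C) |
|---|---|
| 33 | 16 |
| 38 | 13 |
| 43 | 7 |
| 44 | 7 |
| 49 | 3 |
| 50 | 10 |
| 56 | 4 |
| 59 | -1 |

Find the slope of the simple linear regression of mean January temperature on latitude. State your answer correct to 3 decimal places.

-0.559

n = 8, Σx = 372, Σy = 59, Σxy = 2443, Σx² = 17836
Sxx = Σx² − (Σx)²/n = 17836 − 17298 = 538
Sxy = Σxy − (Σx)(Σy)/n = 2443 − 2743.5 = -300.5
b = Sxy/Sxx = -300.5/538 = -0.558550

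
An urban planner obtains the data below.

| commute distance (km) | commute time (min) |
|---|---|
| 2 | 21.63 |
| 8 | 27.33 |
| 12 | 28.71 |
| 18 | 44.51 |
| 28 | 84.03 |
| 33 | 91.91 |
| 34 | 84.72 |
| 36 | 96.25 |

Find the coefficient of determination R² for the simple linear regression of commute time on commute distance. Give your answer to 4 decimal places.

0.9570

n = 8, Σx = 171, Σy = 479.09, Σxy = 13138.95, Σx² = 4861, Σy² = 35970.2199
Sxx = Σx² − (Σx)²/n = 4861 − 3655.125 = 1205.875
Sxy = Σxy − (Σx)(Σy)/n = 13138.95 − 10240.54875 = 2898.40125
Syy = Σy² − (Σy)²/n = 35970.2199 − 28690.903513 = 7279.316388
R² = Sxy²/(Sxx·Syy) = (2898.40125)²/(1205.875·7279.316388) = 0.957027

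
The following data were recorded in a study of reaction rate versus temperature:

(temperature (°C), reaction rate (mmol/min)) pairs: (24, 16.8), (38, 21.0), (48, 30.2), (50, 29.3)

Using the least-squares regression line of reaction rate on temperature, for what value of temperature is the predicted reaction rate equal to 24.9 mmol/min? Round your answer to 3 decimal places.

n = 4, Σx = 160, Σy = 97.3, Σxy = 4115.8, Σx² = 6824
Sxx = Σx² − (Σx)²/n = 6824 − 6400 = 424
Sxy = Σxy − (Σx)(Σy)/n = 4115.8 − 3892 = 223.8
b = Sxy/Sxx = 223.8/424 = 0.527830
a = ȳ − b·x̄ = 24.325 − 0.527830·40 = 3.211792
Set a + b·x = 24.9: x = (24.9 − 3.211792) / 0.527830 = 41.089366

41.089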